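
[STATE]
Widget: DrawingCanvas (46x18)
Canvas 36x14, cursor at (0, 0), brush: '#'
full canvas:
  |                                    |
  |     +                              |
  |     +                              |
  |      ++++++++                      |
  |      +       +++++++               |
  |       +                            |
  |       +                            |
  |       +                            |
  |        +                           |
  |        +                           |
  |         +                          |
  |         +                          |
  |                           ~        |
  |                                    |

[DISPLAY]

+                                             
     +                                        
     +                                        
      ++++++++                                
      +       +++++++                         
       +                                      
       +                                      
       +                                      
        +                                     
        +                                     
         +                                    
         +                                    
                           ~                  
                                              
                                              
                                              
                                              
                                              


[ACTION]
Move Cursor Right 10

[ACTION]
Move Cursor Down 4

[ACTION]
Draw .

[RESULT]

                                              
     +                                        
     +                                        
      ++++++++                                
      +   .   +++++++                         
       +                                      
       +                                      
       +                                      
        +                                     
        +                                     
         +                                    
         +                                    
                           ~                  
                                              
                                              
                                              
                                              
                                              


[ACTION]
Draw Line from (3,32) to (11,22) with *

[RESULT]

                                              
     +                                        
     +                                        
      ++++++++                  *             
      +   .   +++++++          *              
       +                     **               
       +                    *                 
       +                   *                  
        +                 *                   
        +               **                    
         +             *                      
         +            *                       
                           ~                  
                                              
                                              
                                              
                                              
                                              


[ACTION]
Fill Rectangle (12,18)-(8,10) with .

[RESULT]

                                              
     +                                        
     +                                        
      ++++++++                  *             
      +   .   +++++++          *              
       +                     **               
       +                    *                 
       +                   *                  
        + .........       *                   
        + .........     **                    
         +.........    *                      
         +.........   *                       
          .........        ~                  
                                              
                                              
                                              
                                              
                                              


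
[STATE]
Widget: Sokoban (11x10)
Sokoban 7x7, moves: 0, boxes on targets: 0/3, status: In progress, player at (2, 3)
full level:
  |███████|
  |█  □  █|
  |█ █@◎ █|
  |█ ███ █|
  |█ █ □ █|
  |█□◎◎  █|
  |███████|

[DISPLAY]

███████    
█  □  █    
█ █@◎ █    
█ ███ █    
█ █ □ █    
█□◎◎  █    
███████    
Moves: 0  0
           
           


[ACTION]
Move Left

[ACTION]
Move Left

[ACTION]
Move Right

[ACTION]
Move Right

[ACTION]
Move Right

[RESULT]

███████    
█  □  █    
█ █ ◎@█    
█ ███ █    
█ █ □ █    
█□◎◎  █    
███████    
Moves: 2  0
           
           


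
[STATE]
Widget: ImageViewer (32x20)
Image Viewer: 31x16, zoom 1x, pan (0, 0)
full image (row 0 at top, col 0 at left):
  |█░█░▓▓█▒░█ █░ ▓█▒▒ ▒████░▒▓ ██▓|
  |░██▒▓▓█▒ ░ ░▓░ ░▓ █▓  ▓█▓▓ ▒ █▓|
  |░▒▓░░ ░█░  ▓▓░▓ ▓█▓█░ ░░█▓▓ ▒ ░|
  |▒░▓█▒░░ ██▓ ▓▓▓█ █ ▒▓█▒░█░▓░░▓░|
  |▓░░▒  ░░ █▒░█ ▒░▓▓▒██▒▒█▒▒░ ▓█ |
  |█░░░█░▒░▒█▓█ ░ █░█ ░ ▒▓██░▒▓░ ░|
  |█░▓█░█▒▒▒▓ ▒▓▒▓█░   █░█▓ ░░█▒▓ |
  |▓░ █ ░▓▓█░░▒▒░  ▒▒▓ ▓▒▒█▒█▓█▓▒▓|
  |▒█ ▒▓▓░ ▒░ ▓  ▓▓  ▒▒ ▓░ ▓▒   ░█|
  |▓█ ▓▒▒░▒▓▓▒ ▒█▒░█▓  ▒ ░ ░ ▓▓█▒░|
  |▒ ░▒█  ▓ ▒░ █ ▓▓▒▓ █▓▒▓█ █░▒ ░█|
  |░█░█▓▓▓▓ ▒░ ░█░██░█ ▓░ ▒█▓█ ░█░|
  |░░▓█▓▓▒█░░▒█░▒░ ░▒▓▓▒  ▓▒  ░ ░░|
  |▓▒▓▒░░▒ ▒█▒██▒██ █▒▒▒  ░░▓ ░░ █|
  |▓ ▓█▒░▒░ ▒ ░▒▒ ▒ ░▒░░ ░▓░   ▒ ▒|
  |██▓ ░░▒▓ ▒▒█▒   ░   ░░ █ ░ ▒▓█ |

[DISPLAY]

█░█░▓▓█▒░█ █░ ▓█▒▒ ▒████░▒▓ ██▓ 
░██▒▓▓█▒ ░ ░▓░ ░▓ █▓  ▓█▓▓ ▒ █▓ 
░▒▓░░ ░█░  ▓▓░▓ ▓█▓█░ ░░█▓▓ ▒ ░ 
▒░▓█▒░░ ██▓ ▓▓▓█ █ ▒▓█▒░█░▓░░▓░ 
▓░░▒  ░░ █▒░█ ▒░▓▓▒██▒▒█▒▒░ ▓█  
█░░░█░▒░▒█▓█ ░ █░█ ░ ▒▓██░▒▓░ ░ 
█░▓█░█▒▒▒▓ ▒▓▒▓█░   █░█▓ ░░█▒▓  
▓░ █ ░▓▓█░░▒▒░  ▒▒▓ ▓▒▒█▒█▓█▓▒▓ 
▒█ ▒▓▓░ ▒░ ▓  ▓▓  ▒▒ ▓░ ▓▒   ░█ 
▓█ ▓▒▒░▒▓▓▒ ▒█▒░█▓  ▒ ░ ░ ▓▓█▒░ 
▒ ░▒█  ▓ ▒░ █ ▓▓▒▓ █▓▒▓█ █░▒ ░█ 
░█░█▓▓▓▓ ▒░ ░█░██░█ ▓░ ▒█▓█ ░█░ 
░░▓█▓▓▒█░░▒█░▒░ ░▒▓▓▒  ▓▒  ░ ░░ 
▓▒▓▒░░▒ ▒█▒██▒██ █▒▒▒  ░░▓ ░░ █ 
▓ ▓█▒░▒░ ▒ ░▒▒ ▒ ░▒░░ ░▓░   ▒ ▒ 
██▓ ░░▒▓ ▒▒█▒   ░   ░░ █ ░ ▒▓█  
                                
                                
                                
                                


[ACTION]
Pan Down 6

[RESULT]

█░▓█░█▒▒▒▓ ▒▓▒▓█░   █░█▓ ░░█▒▓  
▓░ █ ░▓▓█░░▒▒░  ▒▒▓ ▓▒▒█▒█▓█▓▒▓ 
▒█ ▒▓▓░ ▒░ ▓  ▓▓  ▒▒ ▓░ ▓▒   ░█ 
▓█ ▓▒▒░▒▓▓▒ ▒█▒░█▓  ▒ ░ ░ ▓▓█▒░ 
▒ ░▒█  ▓ ▒░ █ ▓▓▒▓ █▓▒▓█ █░▒ ░█ 
░█░█▓▓▓▓ ▒░ ░█░██░█ ▓░ ▒█▓█ ░█░ 
░░▓█▓▓▒█░░▒█░▒░ ░▒▓▓▒  ▓▒  ░ ░░ 
▓▒▓▒░░▒ ▒█▒██▒██ █▒▒▒  ░░▓ ░░ █ 
▓ ▓█▒░▒░ ▒ ░▒▒ ▒ ░▒░░ ░▓░   ▒ ▒ 
██▓ ░░▒▓ ▒▒█▒   ░   ░░ █ ░ ▒▓█  
                                
                                
                                
                                
                                
                                
                                
                                
                                
                                


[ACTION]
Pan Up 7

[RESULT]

█░█░▓▓█▒░█ █░ ▓█▒▒ ▒████░▒▓ ██▓ 
░██▒▓▓█▒ ░ ░▓░ ░▓ █▓  ▓█▓▓ ▒ █▓ 
░▒▓░░ ░█░  ▓▓░▓ ▓█▓█░ ░░█▓▓ ▒ ░ 
▒░▓█▒░░ ██▓ ▓▓▓█ █ ▒▓█▒░█░▓░░▓░ 
▓░░▒  ░░ █▒░█ ▒░▓▓▒██▒▒█▒▒░ ▓█  
█░░░█░▒░▒█▓█ ░ █░█ ░ ▒▓██░▒▓░ ░ 
█░▓█░█▒▒▒▓ ▒▓▒▓█░   █░█▓ ░░█▒▓  
▓░ █ ░▓▓█░░▒▒░  ▒▒▓ ▓▒▒█▒█▓█▓▒▓ 
▒█ ▒▓▓░ ▒░ ▓  ▓▓  ▒▒ ▓░ ▓▒   ░█ 
▓█ ▓▒▒░▒▓▓▒ ▒█▒░█▓  ▒ ░ ░ ▓▓█▒░ 
▒ ░▒█  ▓ ▒░ █ ▓▓▒▓ █▓▒▓█ █░▒ ░█ 
░█░█▓▓▓▓ ▒░ ░█░██░█ ▓░ ▒█▓█ ░█░ 
░░▓█▓▓▒█░░▒█░▒░ ░▒▓▓▒  ▓▒  ░ ░░ 
▓▒▓▒░░▒ ▒█▒██▒██ █▒▒▒  ░░▓ ░░ █ 
▓ ▓█▒░▒░ ▒ ░▒▒ ▒ ░▒░░ ░▓░   ▒ ▒ 
██▓ ░░▒▓ ▒▒█▒   ░   ░░ █ ░ ▒▓█  
                                
                                
                                
                                


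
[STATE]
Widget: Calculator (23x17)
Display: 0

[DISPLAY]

                      0
┌───┬───┬───┬───┐      
│ 7 │ 8 │ 9 │ ÷ │      
├───┼───┼───┼───┤      
│ 4 │ 5 │ 6 │ × │      
├───┼───┼───┼───┤      
│ 1 │ 2 │ 3 │ - │      
├───┼───┼───┼───┤      
│ 0 │ . │ = │ + │      
├───┼───┼───┼───┤      
│ C │ MC│ MR│ M+│      
└───┴───┴───┴───┘      
                       
                       
                       
                       
                       


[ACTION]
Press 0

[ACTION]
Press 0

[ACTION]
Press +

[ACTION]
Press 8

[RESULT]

                      8
┌───┬───┬───┬───┐      
│ 7 │ 8 │ 9 │ ÷ │      
├───┼───┼───┼───┤      
│ 4 │ 5 │ 6 │ × │      
├───┼───┼───┼───┤      
│ 1 │ 2 │ 3 │ - │      
├───┼───┼───┼───┤      
│ 0 │ . │ = │ + │      
├───┼───┼───┼───┤      
│ C │ MC│ MR│ M+│      
└───┴───┴───┴───┘      
                       
                       
                       
                       
                       


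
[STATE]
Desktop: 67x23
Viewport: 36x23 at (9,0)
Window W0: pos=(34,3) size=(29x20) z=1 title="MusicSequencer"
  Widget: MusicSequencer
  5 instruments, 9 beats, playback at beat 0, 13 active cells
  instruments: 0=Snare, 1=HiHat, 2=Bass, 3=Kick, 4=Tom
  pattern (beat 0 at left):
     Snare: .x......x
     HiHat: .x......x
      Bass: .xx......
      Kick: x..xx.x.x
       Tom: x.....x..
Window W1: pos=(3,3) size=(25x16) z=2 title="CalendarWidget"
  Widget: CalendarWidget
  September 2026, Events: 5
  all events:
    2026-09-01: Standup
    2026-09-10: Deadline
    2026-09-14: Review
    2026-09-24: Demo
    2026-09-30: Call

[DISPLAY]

                                    
                                    
                                    
━━━━━━━━━━━━━━━━━━┓      ┏━━━━━━━━━━
ndarWidget        ┃      ┃ MusicSequ
──────────────────┨      ┠──────────
September 2026    ┃      ┃      ▼123
 We Th Fr Sa Su   ┃      ┃ Snare·█··
*  2  3  4  5  6  ┃      ┃ HiHat·█··
  9 10* 11 12 13  ┃      ┃  Bass·██·
5 16 17 18 19 20  ┃      ┃  Kick█··█
 23 24* 25 26 27  ┃      ┃   Tom█···
 30*              ┃      ┃          
                  ┃      ┃          
                  ┃      ┃          
                  ┃      ┃          
                  ┃      ┃          
                  ┃      ┃          
━━━━━━━━━━━━━━━━━━┛      ┃          
                         ┃          
                         ┃          
                         ┃          
                         ┗━━━━━━━━━━


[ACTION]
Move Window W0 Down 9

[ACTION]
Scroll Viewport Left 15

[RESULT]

                                    
                                    
                                    
   ┏━━━━━━━━━━━━━━━━━━━━━━━┓      ┏━
   ┃ CalendarWidget        ┃      ┃ 
   ┠───────────────────────┨      ┠─
   ┃     September 2026    ┃      ┃ 
   ┃Mo Tu We Th Fr Sa Su   ┃      ┃ 
   ┃    1*  2  3  4  5  6  ┃      ┃ 
   ┃ 7  8  9 10* 11 12 13  ┃      ┃ 
   ┃14* 15 16 17 18 19 20  ┃      ┃ 
   ┃21 22 23 24* 25 26 27  ┃      ┃ 
   ┃28 29 30*              ┃      ┃ 
   ┃                       ┃      ┃ 
   ┃                       ┃      ┃ 
   ┃                       ┃      ┃ 
   ┃                       ┃      ┃ 
   ┃                       ┃      ┃ 
   ┗━━━━━━━━━━━━━━━━━━━━━━━┛      ┃ 
                                  ┃ 
                                  ┃ 
                                  ┃ 
                                  ┗━


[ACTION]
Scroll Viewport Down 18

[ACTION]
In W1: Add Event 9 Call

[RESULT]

                                    
                                    
                                    
   ┏━━━━━━━━━━━━━━━━━━━━━━━┓      ┏━
   ┃ CalendarWidget        ┃      ┃ 
   ┠───────────────────────┨      ┠─
   ┃     September 2026    ┃      ┃ 
   ┃Mo Tu We Th Fr Sa Su   ┃      ┃ 
   ┃    1*  2  3  4  5  6  ┃      ┃ 
   ┃ 7  8  9* 10* 11 12 13 ┃      ┃ 
   ┃14* 15 16 17 18 19 20  ┃      ┃ 
   ┃21 22 23 24* 25 26 27  ┃      ┃ 
   ┃28 29 30*              ┃      ┃ 
   ┃                       ┃      ┃ 
   ┃                       ┃      ┃ 
   ┃                       ┃      ┃ 
   ┃                       ┃      ┃ 
   ┃                       ┃      ┃ 
   ┗━━━━━━━━━━━━━━━━━━━━━━━┛      ┃ 
                                  ┃ 
                                  ┃ 
                                  ┃ 
                                  ┗━


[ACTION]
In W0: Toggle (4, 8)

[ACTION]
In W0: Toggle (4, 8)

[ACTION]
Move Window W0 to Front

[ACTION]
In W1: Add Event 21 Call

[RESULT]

                                    
                                    
                                    
   ┏━━━━━━━━━━━━━━━━━━━━━━━┓      ┏━
   ┃ CalendarWidget        ┃      ┃ 
   ┠───────────────────────┨      ┠─
   ┃     September 2026    ┃      ┃ 
   ┃Mo Tu We Th Fr Sa Su   ┃      ┃ 
   ┃    1*  2  3  4  5  6  ┃      ┃ 
   ┃ 7  8  9* 10* 11 12 13 ┃      ┃ 
   ┃14* 15 16 17 18 19 20  ┃      ┃ 
   ┃21* 22 23 24* 25 26 27 ┃      ┃ 
   ┃28 29 30*              ┃      ┃ 
   ┃                       ┃      ┃ 
   ┃                       ┃      ┃ 
   ┃                       ┃      ┃ 
   ┃                       ┃      ┃ 
   ┃                       ┃      ┃ 
   ┗━━━━━━━━━━━━━━━━━━━━━━━┛      ┃ 
                                  ┃ 
                                  ┃ 
                                  ┃ 
                                  ┗━


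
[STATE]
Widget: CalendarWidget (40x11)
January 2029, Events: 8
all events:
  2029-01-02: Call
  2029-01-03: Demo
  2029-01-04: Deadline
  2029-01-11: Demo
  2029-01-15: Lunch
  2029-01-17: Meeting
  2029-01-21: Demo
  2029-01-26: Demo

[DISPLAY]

              January 2029              
Mo Tu We Th Fr Sa Su                    
 1  2*  3*  4*  5  6  7                 
 8  9 10 11* 12 13 14                   
15* 16 17* 18 19 20 21*                 
22 23 24 25 26* 27 28                   
29 30 31                                
                                        
                                        
                                        
                                        


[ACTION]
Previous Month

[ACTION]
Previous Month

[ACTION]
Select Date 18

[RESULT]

             November 2028              
Mo Tu We Th Fr Sa Su                    
       1  2  3  4  5                    
 6  7  8  9 10 11 12                    
13 14 15 16 17 [18] 19                  
20 21 22 23 24 25 26                    
27 28 29 30                             
                                        
                                        
                                        
                                        


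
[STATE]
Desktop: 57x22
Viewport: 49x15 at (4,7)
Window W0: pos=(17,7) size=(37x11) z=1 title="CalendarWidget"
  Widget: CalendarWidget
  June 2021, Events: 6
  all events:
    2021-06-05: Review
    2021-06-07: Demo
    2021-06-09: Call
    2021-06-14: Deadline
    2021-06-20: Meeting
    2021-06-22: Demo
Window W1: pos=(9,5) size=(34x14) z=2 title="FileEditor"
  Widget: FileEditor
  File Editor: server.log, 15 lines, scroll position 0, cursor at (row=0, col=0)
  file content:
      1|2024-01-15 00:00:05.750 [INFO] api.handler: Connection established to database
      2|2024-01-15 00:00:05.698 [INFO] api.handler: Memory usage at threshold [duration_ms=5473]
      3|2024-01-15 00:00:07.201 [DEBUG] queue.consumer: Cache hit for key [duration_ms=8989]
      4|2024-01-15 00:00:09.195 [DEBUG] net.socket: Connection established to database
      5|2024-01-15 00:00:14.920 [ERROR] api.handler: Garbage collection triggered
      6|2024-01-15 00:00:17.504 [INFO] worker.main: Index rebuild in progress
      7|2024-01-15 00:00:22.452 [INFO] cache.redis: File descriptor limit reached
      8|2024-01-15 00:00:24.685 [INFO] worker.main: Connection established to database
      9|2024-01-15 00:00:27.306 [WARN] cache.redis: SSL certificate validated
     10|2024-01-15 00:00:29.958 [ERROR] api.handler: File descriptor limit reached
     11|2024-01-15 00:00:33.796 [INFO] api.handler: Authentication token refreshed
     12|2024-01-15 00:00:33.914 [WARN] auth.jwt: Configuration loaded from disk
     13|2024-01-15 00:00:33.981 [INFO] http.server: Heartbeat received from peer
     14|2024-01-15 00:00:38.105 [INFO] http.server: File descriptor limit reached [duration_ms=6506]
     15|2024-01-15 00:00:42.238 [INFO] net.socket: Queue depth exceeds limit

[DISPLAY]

     ┠────────────────────────────────┨━━━━━━━━━━
     ┃█024-01-15 00:00:05.750 [INFO] ▲┃          
     ┃2024-01-15 00:00:05.698 [INFO] █┃──────────
     ┃2024-01-15 00:00:07.201 [DEBUG]░┃          
     ┃2024-01-15 00:00:09.195 [DEBUG]░┃          
     ┃2024-01-15 00:00:14.920 [ERROR]░┃          
     ┃2024-01-15 00:00:17.504 [INFO] ░┃          
     ┃2024-01-15 00:00:22.452 [INFO] ░┃          
     ┃2024-01-15 00:00:24.685 [INFO] ░┃          
     ┃2024-01-15 00:00:27.306 [WARN] ░┃          
     ┃2024-01-15 00:00:29.958 [ERROR]▼┃━━━━━━━━━━
     ┗━━━━━━━━━━━━━━━━━━━━━━━━━━━━━━━━┛          
                                                 
                                                 
                                                 


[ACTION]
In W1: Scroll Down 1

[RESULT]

     ┠────────────────────────────────┨━━━━━━━━━━
     ┃2024-01-15 00:00:05.698 [INFO] ▲┃          
     ┃2024-01-15 00:00:07.201 [DEBUG]░┃──────────
     ┃2024-01-15 00:00:09.195 [DEBUG]█┃          
     ┃2024-01-15 00:00:14.920 [ERROR]░┃          
     ┃2024-01-15 00:00:17.504 [INFO] ░┃          
     ┃2024-01-15 00:00:22.452 [INFO] ░┃          
     ┃2024-01-15 00:00:24.685 [INFO] ░┃          
     ┃2024-01-15 00:00:27.306 [WARN] ░┃          
     ┃2024-01-15 00:00:29.958 [ERROR]░┃          
     ┃2024-01-15 00:00:33.796 [INFO] ▼┃━━━━━━━━━━
     ┗━━━━━━━━━━━━━━━━━━━━━━━━━━━━━━━━┛          
                                                 
                                                 
                                                 


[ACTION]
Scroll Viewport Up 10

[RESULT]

                                                 
                                                 
                                                 
                                                 
                                                 
     ┏━━━━━━━━━━━━━━━━━━━━━━━━━━━━━━━━┓          
     ┃ FileEditor                     ┃          
     ┠────────────────────────────────┨━━━━━━━━━━
     ┃2024-01-15 00:00:05.698 [INFO] ▲┃          
     ┃2024-01-15 00:00:07.201 [DEBUG]░┃──────────
     ┃2024-01-15 00:00:09.195 [DEBUG]█┃          
     ┃2024-01-15 00:00:14.920 [ERROR]░┃          
     ┃2024-01-15 00:00:17.504 [INFO] ░┃          
     ┃2024-01-15 00:00:22.452 [INFO] ░┃          
     ┃2024-01-15 00:00:24.685 [INFO] ░┃          


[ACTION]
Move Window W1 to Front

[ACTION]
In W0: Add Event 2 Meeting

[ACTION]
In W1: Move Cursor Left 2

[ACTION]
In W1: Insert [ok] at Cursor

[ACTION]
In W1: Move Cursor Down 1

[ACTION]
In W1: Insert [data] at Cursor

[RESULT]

                                                 
                                                 
                                                 
                                                 
                                                 
     ┏━━━━━━━━━━━━━━━━━━━━━━━━━━━━━━━━┓          
     ┃ FileEditor                     ┃          
     ┠────────────────────────────────┨━━━━━━━━━━
     ┃20data█4-01-15 00:00:05.698 [IN▲┃          
     ┃2024-01-15 00:00:07.201 [DEBUG]░┃──────────
     ┃2024-01-15 00:00:09.195 [DEBUG]█┃          
     ┃2024-01-15 00:00:14.920 [ERROR]░┃          
     ┃2024-01-15 00:00:17.504 [INFO] ░┃          
     ┃2024-01-15 00:00:22.452 [INFO] ░┃          
     ┃2024-01-15 00:00:24.685 [INFO] ░┃          


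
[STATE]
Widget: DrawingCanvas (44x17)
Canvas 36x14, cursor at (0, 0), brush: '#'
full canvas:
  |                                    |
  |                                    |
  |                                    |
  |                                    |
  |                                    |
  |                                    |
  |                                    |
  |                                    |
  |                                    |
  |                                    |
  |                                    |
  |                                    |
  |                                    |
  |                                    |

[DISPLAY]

+                                           
                                            
                                            
                                            
                                            
                                            
                                            
                                            
                                            
                                            
                                            
                                            
                                            
                                            
                                            
                                            
                                            


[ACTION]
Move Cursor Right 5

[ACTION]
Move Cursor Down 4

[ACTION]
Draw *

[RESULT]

                                            
                                            
                                            
                                            
     *                                      
                                            
                                            
                                            
                                            
                                            
                                            
                                            
                                            
                                            
                                            
                                            
                                            


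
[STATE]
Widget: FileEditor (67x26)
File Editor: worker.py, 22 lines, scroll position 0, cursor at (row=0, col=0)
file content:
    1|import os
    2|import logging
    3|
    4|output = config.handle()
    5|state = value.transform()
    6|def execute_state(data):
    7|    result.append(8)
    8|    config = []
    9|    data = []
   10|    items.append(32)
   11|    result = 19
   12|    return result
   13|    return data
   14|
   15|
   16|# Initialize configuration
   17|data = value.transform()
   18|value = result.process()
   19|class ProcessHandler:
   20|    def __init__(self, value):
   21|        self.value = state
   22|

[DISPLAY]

█mport os                                                         ▲
import logging                                                    █
                                                                  ░
output = config.handle()                                          ░
state = value.transform()                                         ░
def execute_state(data):                                          ░
    result.append(8)                                              ░
    config = []                                                   ░
    data = []                                                     ░
    items.append(32)                                              ░
    result = 19                                                   ░
    return result                                                 ░
    return data                                                   ░
                                                                  ░
                                                                  ░
# Initialize configuration                                        ░
data = value.transform()                                          ░
value = result.process()                                          ░
class ProcessHandler:                                             ░
    def __init__(self, value):                                    ░
        self.value = state                                        ░
                                                                  ░
                                                                  ░
                                                                  ░
                                                                  ░
                                                                  ▼


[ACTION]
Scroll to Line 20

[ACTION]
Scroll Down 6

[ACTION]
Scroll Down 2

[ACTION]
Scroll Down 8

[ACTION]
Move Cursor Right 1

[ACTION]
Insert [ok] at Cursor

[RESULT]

iok█port os                                                       ▲
import logging                                                    █
                                                                  ░
output = config.handle()                                          ░
state = value.transform()                                         ░
def execute_state(data):                                          ░
    result.append(8)                                              ░
    config = []                                                   ░
    data = []                                                     ░
    items.append(32)                                              ░
    result = 19                                                   ░
    return result                                                 ░
    return data                                                   ░
                                                                  ░
                                                                  ░
# Initialize configuration                                        ░
data = value.transform()                                          ░
value = result.process()                                          ░
class ProcessHandler:                                             ░
    def __init__(self, value):                                    ░
        self.value = state                                        ░
                                                                  ░
                                                                  ░
                                                                  ░
                                                                  ░
                                                                  ▼


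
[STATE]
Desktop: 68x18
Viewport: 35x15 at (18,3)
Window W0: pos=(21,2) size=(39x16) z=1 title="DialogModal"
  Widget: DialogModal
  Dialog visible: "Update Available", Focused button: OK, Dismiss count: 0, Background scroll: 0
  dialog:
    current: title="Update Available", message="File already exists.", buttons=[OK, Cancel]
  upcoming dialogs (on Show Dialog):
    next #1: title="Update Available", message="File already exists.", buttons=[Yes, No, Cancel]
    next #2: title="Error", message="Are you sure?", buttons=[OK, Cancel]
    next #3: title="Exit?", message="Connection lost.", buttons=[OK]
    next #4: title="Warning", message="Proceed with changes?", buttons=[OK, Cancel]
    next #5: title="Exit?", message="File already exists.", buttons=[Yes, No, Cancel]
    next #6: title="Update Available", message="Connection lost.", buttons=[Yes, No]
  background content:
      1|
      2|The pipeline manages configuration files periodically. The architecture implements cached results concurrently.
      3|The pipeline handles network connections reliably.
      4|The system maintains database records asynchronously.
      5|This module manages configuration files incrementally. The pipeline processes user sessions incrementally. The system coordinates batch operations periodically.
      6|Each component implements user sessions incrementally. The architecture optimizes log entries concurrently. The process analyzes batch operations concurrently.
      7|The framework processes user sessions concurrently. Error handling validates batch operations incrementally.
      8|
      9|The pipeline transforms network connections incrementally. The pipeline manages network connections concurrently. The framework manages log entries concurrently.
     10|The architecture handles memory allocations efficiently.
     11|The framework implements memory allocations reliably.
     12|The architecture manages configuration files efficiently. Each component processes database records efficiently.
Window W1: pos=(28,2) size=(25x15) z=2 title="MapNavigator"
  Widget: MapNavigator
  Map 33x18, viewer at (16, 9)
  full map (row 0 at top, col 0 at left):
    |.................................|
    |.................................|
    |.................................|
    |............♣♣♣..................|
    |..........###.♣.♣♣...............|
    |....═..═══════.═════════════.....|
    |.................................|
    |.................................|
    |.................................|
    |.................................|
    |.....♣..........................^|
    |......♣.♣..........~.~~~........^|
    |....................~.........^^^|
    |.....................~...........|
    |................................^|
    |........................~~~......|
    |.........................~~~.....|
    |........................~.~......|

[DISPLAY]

   ┃ Dialo┃ MapNavigator          ┃
   ┠──────┠───────────────────────┨
   ┃      ┃.....###.♣.♣♣..........┃
   ┃The pi┃..═══════.═════════════┃
   ┃The pi┃.......................┃
   ┃The sy┃.......................┃
   ┃This m┃.......................┃
   ┃Each c┃...........@...........┃
   ┃The fr┃♣......................┃
   ┃      ┃.♣.♣..........~.~~~....┃
   ┃The pi┃...............~.......┃
   ┃The ar┃................~......┃
   ┃The fr┃.......................┃
   ┃The ar┗━━━━━━━━━━━━━━━━━━━━━━━┛
   ┗━━━━━━━━━━━━━━━━━━━━━━━━━━━━━━━


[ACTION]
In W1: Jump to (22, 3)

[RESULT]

   ┃ Dialo┃ MapNavigator          ┃
   ┠──────┠───────────────────────┨
   ┃      ┃                       ┃
   ┃The pi┃                       ┃
   ┃The pi┃...................... ┃
   ┃The sy┃...................... ┃
   ┃This m┃...................... ┃
   ┃Each c┃.♣♣♣.......@.......... ┃
   ┃The fr┃##.♣.♣♣............... ┃
   ┃      ┃═══.═════════════..... ┃
   ┃The pi┃...................... ┃
   ┃The ar┃...................... ┃
   ┃The fr┃...................... ┃
   ┃The ar┗━━━━━━━━━━━━━━━━━━━━━━━┛
   ┗━━━━━━━━━━━━━━━━━━━━━━━━━━━━━━━


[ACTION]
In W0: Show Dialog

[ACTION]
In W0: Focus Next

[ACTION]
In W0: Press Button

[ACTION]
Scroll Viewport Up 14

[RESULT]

                                   
                                   
   ┏━━━━━━┏━━━━━━━━━━━━━━━━━━━━━━━┓
   ┃ Dialo┃ MapNavigator          ┃
   ┠──────┠───────────────────────┨
   ┃      ┃                       ┃
   ┃The pi┃                       ┃
   ┃The pi┃...................... ┃
   ┃The sy┃...................... ┃
   ┃This m┃...................... ┃
   ┃Each c┃.♣♣♣.......@.......... ┃
   ┃The fr┃##.♣.♣♣............... ┃
   ┃      ┃═══.═════════════..... ┃
   ┃The pi┃...................... ┃
   ┃The ar┃...................... ┃


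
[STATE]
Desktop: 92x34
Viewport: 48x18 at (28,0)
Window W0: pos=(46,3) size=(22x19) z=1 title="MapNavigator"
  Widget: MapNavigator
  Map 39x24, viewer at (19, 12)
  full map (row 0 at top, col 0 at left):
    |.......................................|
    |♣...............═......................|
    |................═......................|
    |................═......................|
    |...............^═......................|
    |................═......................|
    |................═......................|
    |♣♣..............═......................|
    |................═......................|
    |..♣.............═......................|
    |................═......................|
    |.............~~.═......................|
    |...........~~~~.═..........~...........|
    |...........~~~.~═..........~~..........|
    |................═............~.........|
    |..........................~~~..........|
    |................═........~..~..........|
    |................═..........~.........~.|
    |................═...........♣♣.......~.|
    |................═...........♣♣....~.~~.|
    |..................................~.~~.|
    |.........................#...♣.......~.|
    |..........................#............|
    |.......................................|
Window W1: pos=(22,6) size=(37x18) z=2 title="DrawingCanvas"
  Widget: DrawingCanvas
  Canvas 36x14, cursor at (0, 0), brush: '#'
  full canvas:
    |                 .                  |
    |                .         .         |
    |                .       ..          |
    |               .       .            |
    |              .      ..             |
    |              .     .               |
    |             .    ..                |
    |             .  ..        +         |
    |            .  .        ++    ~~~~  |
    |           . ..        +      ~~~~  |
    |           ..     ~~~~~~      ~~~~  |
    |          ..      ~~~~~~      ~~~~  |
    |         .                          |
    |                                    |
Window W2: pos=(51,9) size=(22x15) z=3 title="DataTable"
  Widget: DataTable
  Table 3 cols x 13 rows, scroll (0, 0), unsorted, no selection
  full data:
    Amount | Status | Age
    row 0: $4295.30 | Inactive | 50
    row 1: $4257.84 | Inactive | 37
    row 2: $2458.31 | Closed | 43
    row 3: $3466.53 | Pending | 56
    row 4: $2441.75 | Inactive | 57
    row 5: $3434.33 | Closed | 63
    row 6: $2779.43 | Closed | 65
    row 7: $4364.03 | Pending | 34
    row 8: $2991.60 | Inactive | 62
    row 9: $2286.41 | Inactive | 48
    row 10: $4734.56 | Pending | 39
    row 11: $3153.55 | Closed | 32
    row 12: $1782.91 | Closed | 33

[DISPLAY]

                                                
                                                
                                                
                  ┏━━━━━━━━━━━━━━━━━━━━┓        
                  ┃ MapNavigator       ┃        
                  ┠────────────────────┨        
━━━━━━━━━━━━━━━━━━━━━━━━━━━━━━┓........┃        
ingCanvas                     ┃........┃        
──────────────────────────────┨........┃        
            .          ┏━━━━━━━━━━━━━━━━━━━━┓   
           .         . ┃ DataTable          ┃   
           .       ..  ┠────────────────────┨   
          .       .    ┃Amount  │Status  │Ag┃   
         .      ..     ┃────────┼────────┼──┃   
         .     .       ┃$4295.30│Inactive│50┃   
        .    ..        ┃$4257.84│Inactive│37┃   
        .  ..        + ┃$2458.31│Closed  │43┃   
       .  .        ++  ┃$3466.53│Pending │56┃   


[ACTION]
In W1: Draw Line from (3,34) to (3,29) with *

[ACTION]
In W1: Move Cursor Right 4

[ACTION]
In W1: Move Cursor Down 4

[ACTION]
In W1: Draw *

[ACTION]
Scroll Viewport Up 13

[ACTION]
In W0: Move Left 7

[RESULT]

                                                
                                                
                                                
                  ┏━━━━━━━━━━━━━━━━━━━━┓        
                  ┃ MapNavigator       ┃        
                  ┠────────────────────┨        
━━━━━━━━━━━━━━━━━━━━━━━━━━━━━━┓..═.....┃        
ingCanvas                     ┃..═.....┃        
──────────────────────────────┨..═.....┃        
            .          ┏━━━━━━━━━━━━━━━━━━━━┓   
           .         . ┃ DataTable          ┃   
           .       ..  ┠────────────────────┨   
          .       .    ┃Amount  │Status  │Ag┃   
         .      ..     ┃────────┼────────┼──┃   
         .     .       ┃$4295.30│Inactive│50┃   
        .    ..        ┃$4257.84│Inactive│37┃   
        .  ..        + ┃$2458.31│Closed  │43┃   
       .  .        ++  ┃$3466.53│Pending │56┃   
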